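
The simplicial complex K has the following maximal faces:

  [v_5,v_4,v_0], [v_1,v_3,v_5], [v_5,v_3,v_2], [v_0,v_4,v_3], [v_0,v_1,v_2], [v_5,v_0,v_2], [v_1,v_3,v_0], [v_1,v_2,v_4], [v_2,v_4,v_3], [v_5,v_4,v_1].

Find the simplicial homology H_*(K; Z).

Fix the vertex order v_0 < v_1 < v_2 < v_3 < v_4 < v_5 and write every simplex with vertices in increasing order. Then dim K = 2 and the simplices of K are:

  0-simplices (6): [v_0], [v_1], [v_2], [v_3], [v_4], [v_5]
  1-simplices (15): (15 of them)
  2-simplices (10): [v_0,v_1,v_2], [v_0,v_1,v_3], [v_0,v_2,v_5], [v_0,v_3,v_4], [v_0,v_4,v_5], [v_1,v_2,v_4], [v_1,v_3,v_5], [v_1,v_4,v_5], [v_2,v_3,v_4], [v_2,v_3,v_5]

so the chain groups are C_0 ≅ Z^6, C_1 ≅ Z^15, C_2 ≅ Z^10.

The boundary map ∂_1: C_1 → C_0 maps an edge to its endpoints' difference, ∂[p,q] = q − p. For instance
  ∂[v_2,v_3] = [v_3] − [v_2].
As a 6×15 matrix over Z this has rank 5, with invariant factors (1,1,1,1,1).

The boundary map ∂_2: C_2 → C_1 maps a triangle to the signed sum of its edges. For instance
  ∂[v_2,v_3,v_4] = [v_3,v_4] − [v_2,v_4] + [v_2,v_3],
  ∂[v_1,v_4,v_5] = [v_4,v_5] − [v_1,v_5] + [v_1,v_4].
The 15×10 boundary matrix has rank 10 and Smith normal form diag(1,1,1,1,1,1,1,1,1,2).

Reading off H_k = ker ∂_k / im ∂_{k+1}:

  H_0: rank C_0 − rank ∂_1 = 6 − 5 = 1, and the invariant factors of ∂_1 are all 1, so H_0 ≅ Z.
  H_1: rank ker ∂_1 − rank ∂_2 = (15 − 5) − 10 = 0, and ∂_2 has invariant factor 2 > 1, so H_1 ≅ Z/2.
  H_2: rank ker ∂_2 − rank ∂_3 = (10 − 10) − 0 = 0, and there is no ∂_3, so H_2 ≅ 0.

H_0 ≅ Z,  H_1 ≅ Z/2,  H_2 = 0.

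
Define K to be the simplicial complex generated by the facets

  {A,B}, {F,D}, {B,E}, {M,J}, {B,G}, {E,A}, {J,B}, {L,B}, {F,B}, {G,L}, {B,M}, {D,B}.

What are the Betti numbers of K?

We work with the vertex ordering A < B < D < E < F < G < J < L < M. The simplices of K, each written with vertices in increasing order, are:

  0-simplices (9): A, B, D, E, F, G, J, L, M
  1-simplices (12): AB, AE, BD, BE, BF, BG, BJ, BL, BM, DF, GL, JM

so the chain groups are C_0 ≅ Z^9, C_1 ≅ Z^12.

Boundary ∂_1: C_1 → C_0 maps an edge to its endpoints' difference, ∂[p,q] = q − p. For instance
  ∂GL = L − G.
The resulting 9×12 matrix has rank 8, and its Smith normal form has invariant factors (1,1,1,1,1,1,1,1).

Now H_k = ker ∂_k / im ∂_{k+1}, so:

  H_0: rank C_0 − rank ∂_1 = 9 − 8 = 1, and the invariant factors of ∂_1 are all 1, so H_0 ≅ Z.
  H_1: rank ker ∂_1 − rank ∂_2 = (12 − 8) − 0 = 4, and there is no ∂_2, so H_1 ≅ Z^4.

As a check, the Euler characteristic is 9 − 12 = -3, which agrees with 1 − 4 = -3.

Hence the Betti numbers are b_0 = 1, b_1 = 4.

b_0 = 1, b_1 = 4.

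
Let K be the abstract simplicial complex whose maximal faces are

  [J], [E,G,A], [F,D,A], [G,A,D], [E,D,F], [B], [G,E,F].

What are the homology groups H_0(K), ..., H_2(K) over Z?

Take the total order A < B < D < E < F < G < J on the vertex set. Then K (dimension 2) consists of the simplices:

  0-simplices (7): A, B, D, E, F, G, J
  1-simplices (10): AD, AE, AF, AG, DE, DF, DG, EF, EG, FG
  2-simplices (5): ADF, ADG, AEG, DEF, EFG

so the chain groups are C_0 ≅ Z^7, C_1 ≅ Z^10, C_2 ≅ Z^5.

∂_1: C_1 → C_0 maps an edge to its endpoints' difference, ∂[p,q] = q − p. For instance
  ∂DG = G − D.
As a 7×10 matrix over Z this has rank 4, with invariant factors (1,1,1,1).

Boundary ∂_2: C_2 → C_1 sends each 2-simplex [p,q,r] to [q,r] − [p,r] + [p,q]. For instance
  ∂EFG = FG − EG + EF,
  ∂AEG = EG − AG + AE.
This gives a 10×5 integer matrix of rank 5; reducing to Smith normal form yields diagonal entries (1,1,1,1,1).

Reading off H_k = ker ∂_k / im ∂_{k+1}:

  H_0: rank C_0 − rank ∂_1 = 7 − 4 = 3, and the invariant factors of ∂_1 are all 1, so H_0 ≅ Z^3.
  H_1: rank ker ∂_1 − rank ∂_2 = (10 − 4) − 5 = 1, and the invariant factors of ∂_2 are all 1, so H_1 ≅ Z.
  H_2: rank ker ∂_2 − rank ∂_3 = (5 − 5) − 0 = 0, and there is no ∂_3, so H_2 ≅ 0.

(K is a triangulation of the disjoint union of a set of 2 points and the Möbius band.)

H_0 ≅ Z^3,  H_1 ≅ Z,  H_2 = 0.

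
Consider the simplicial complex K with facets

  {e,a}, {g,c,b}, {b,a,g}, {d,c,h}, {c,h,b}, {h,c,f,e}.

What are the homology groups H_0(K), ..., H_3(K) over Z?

Order the vertices as a < b < c < d < e < f < g < h. Listing each simplex with vertices in this order, K has dimension 3 with simplices:

  0-simplices (8): a, b, c, d, e, f, g, h
  1-simplices (15): ab, ae, ag, bc, bg, bh, cd, ce, cf, cg, ch, dh, ef, eh, fh
  2-simplices (8): abg, bcg, bch, cdh, cef, ceh, cfh, efh
  3-simplices (1): cefh

Hence C_0 ≅ Z^8, C_1 ≅ Z^15, C_2 ≅ Z^8, C_3 ≅ Z^1.

Boundary ∂_1: C_1 → C_0 maps an edge to its endpoints' difference, ∂[p,q] = q − p. For instance
  ∂cg = g − c.
As a 8×15 matrix over Z this has rank 7, with invariant factors (1,1,1,1,1,1,1).

Boundary ∂_2: C_2 → C_1 maps a triangle to the signed sum of its edges. For instance
  ∂ceh = eh − ch + ce,
  ∂cfh = fh − ch + cf.
This gives a 15×8 integer matrix of rank 7; reducing to Smith normal form yields diagonal entries (1,1,1,1,1,1,1).

Boundary ∂_3: C_3 → C_2 sends each 3-simplex σ to the alternating sum Σ_i (−1)^i (σ with its i-th vertex removed). For instance
  ∂cefh = efh − cfh + ceh − cef.
As a 8×1 matrix over Z this has rank 1, with invariant factors (1).

From H_k ≅ ker(∂_k) / im(∂_{k+1}) we obtain:

  H_0: rank C_0 − rank ∂_1 = 8 − 7 = 1, and the invariant factors of ∂_1 are all 1, so H_0 ≅ Z.
  H_1: rank ker ∂_1 − rank ∂_2 = (15 − 7) − 7 = 1, and the invariant factors of ∂_2 are all 1, so H_1 ≅ Z.
  H_2: rank ker ∂_2 − rank ∂_3 = (8 − 7) − 1 = 0, and the invariant factors of ∂_3 are all 1, so H_2 ≅ 0.
  H_3: rank ker ∂_3 − rank ∂_4 = (1 − 1) − 0 = 0, and there is no ∂_4, so H_3 ≅ 0.

As a check, the Euler characteristic is 8 − 15 + 8 − 1 = 0, which agrees with 1 − 1 + 0 − 0 = 0.

H_0 ≅ Z,  H_1 ≅ Z,  H_2 = 0,  H_3 = 0.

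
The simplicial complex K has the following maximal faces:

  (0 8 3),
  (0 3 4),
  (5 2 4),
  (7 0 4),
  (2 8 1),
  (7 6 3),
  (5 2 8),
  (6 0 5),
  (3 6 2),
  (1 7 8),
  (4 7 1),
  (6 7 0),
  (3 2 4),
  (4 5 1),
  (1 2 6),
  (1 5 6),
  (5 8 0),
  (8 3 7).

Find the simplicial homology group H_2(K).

We work with the vertex ordering 0 < 1 < 2 < 3 < 4 < 5 < 6 < 7 < 8. The simplices of K, each written with vertices in increasing order, are:

  0-simplices (9): [0], [1], [2], [3], [4], [5], [6], [7], [8]
  1-simplices (27): (27 of them)
  2-simplices (18): [0,3,4], [0,3,8], [0,4,7], [0,5,6], [0,5,8], [0,6,7], [1,2,6], [1,2,8], [1,4,5], [1,4,7], [1,5,6], [1,7,8], [2,3,4], [2,3,6], [2,4,5], [2,5,8], [3,6,7], [3,7,8]

so the chain groups are C_0 ≅ Z^9, C_1 ≅ Z^27, C_2 ≅ Z^18.

The boundary map ∂_1: C_1 → C_0 is given by ∂[p,q] = [q] − [p].
The 9×27 boundary matrix has rank 8 and Smith normal form diag(1,1,1,1,1,1,1,1).

The boundary map ∂_2: C_2 → C_1 sends each 2-simplex [p,q,r] to [q,r] − [p,r] + [p,q]. For instance
  ∂[0,4,7] = [4,7] − [0,7] + [0,4],
  ∂[1,7,8] = [7,8] − [1,8] + [1,7].
As a 27×18 matrix over Z this has rank 18, with invariant factors (1,1,1,1,1,1,1,1,1,1,1,1,1,1,1,1,1,2).

Reading off H_k = ker ∂_k / im ∂_{k+1}:

  H_2: rank ker ∂_2 − rank ∂_3 = (18 − 18) − 0 = 0, and there is no ∂_3, so H_2 ≅ 0.

H_2 ≅ 0.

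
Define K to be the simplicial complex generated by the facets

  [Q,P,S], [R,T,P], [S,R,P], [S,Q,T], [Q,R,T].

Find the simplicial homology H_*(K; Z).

Order the vertices as P < Q < R < S < T. Listing each simplex with vertices in this order, K has dimension 2 with simplices:

  0-simplices (5): P, Q, R, S, T
  1-simplices (10): PQ, PR, PS, PT, QR, QS, QT, RS, RT, ST
  2-simplices (5): PQS, PRS, PRT, QRT, QST

Hence C_0 ≅ Z^5, C_1 ≅ Z^10, C_2 ≅ Z^5.

∂_1: C_1 → C_0 sends each edge [p,q] (with p < q) to q − p. For instance
  ∂PQ = Q − P.
As a 5×10 matrix over Z this has rank 4, with invariant factors (1,1,1,1).

Boundary ∂_2: C_2 → C_1 acts by ∂[p,q,r] = [q,r] − [p,r] + [p,q]. For instance
  ∂PQS = QS − PS + PQ,
  ∂PRT = RT − PT + PR.
As a 10×5 matrix over Z this has rank 5, with invariant factors (1,1,1,1,1).

Computing H_k = (kernel of ∂_k) / (image of ∂_{k+1}):

  H_0: rank C_0 − rank ∂_1 = 5 − 4 = 1, and the invariant factors of ∂_1 are all 1, so H_0 = Z.
  H_1: rank ker ∂_1 − rank ∂_2 = (10 − 4) − 5 = 1, and the invariant factors of ∂_2 are all 1, so H_1 = Z.
  H_2: rank ker ∂_2 − rank ∂_3 = (5 − 5) − 0 = 0, and there is no ∂_3, so H_2 = 0.

(K is a triangulation of the Möbius band.)

H_0 ≅ Z,  H_1 ≅ Z,  H_2 = 0.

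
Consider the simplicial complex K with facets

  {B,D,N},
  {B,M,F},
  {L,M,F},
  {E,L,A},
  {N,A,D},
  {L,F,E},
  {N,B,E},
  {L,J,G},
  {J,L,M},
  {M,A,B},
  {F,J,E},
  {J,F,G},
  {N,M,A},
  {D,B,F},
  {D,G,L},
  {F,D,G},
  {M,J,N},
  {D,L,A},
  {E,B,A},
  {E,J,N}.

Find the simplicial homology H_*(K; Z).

H_0 ≅ Z,  H_1 ≅ Z × Z/2,  H_2 = 0.

Take the total order A < B < D < E < F < G < J < L < M < N on the vertex set. Then K (dimension 2) consists of the simplices:

  0-simplices (10): A, B, D, E, F, G, J, L, M, N
  1-simplices (30): AB, AD, AE, AL, AM, AN, BD, BE, BF, BM, BN, DF, DG, DL, DN, EF, EJ, EL, EN, FG, FJ, FL, FM, GJ, GL, JL, JM, JN, LM, MN
  2-simplices (20): ABE, ABM, ADL, ADN, AEL, AMN, BDF, BDN, BEN, BFM, DFG, DGL, EFJ, EFL, EJN, FGJ, FLM, GJL, JLM, JMN

so the chain groups are C_0 ≅ Z^10, C_1 ≅ Z^30, C_2 ≅ Z^20.

∂_1: C_1 → C_0 sends each edge [p,q] (with p < q) to q − p. For instance
  ∂DN = N − D.
This gives a 10×30 integer matrix of rank 9; reducing to Smith normal form yields diagonal entries (1,1,1,1,1,1,1,1,1).

Boundary ∂_2: C_2 → C_1 acts by ∂[p,q,r] = [q,r] − [p,r] + [p,q]. For instance
  ∂BDF = DF − BF + BD,
  ∂AMN = MN − AN + AM.
The resulting 30×20 matrix has rank 20, and its Smith normal form has invariant factors (1,1,1,1,1,1,1,1,1,1,1,1,1,1,1,1,1,1,1,2).

Computing H_k = (kernel of ∂_k) / (image of ∂_{k+1}):

  H_0: rank C_0 − rank ∂_1 = 10 − 9 = 1, and the invariant factors of ∂_1 are all 1, so H_0 ≅ Z.
  H_1: rank ker ∂_1 − rank ∂_2 = (30 − 9) − 20 = 1, and ∂_2 has invariant factor 2 > 1, so H_1 ≅ Z × Z/2.
  H_2: rank ker ∂_2 − rank ∂_3 = (20 − 20) − 0 = 0, and there is no ∂_3, so H_2 ≅ 0.

As a check, the Euler characteristic is 10 − 30 + 20 = 0, which agrees with 1 − 1 + 0 = 0.
(K is a triangulation of the Klein bottle.)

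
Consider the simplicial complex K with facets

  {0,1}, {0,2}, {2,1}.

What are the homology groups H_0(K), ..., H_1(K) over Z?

H_0 = Z,  H_1 = Z.

We work with the vertex ordering 0 < 1 < 2. The simplices of K, each written with vertices in increasing order, are:

  0-simplices (3): [0], [1], [2]
  1-simplices (3): [0,1], [0,2], [1,2]

giving chain groups C_0 ≅ Z^3, C_1 ≅ Z^3.

Boundary ∂_1: C_1 → C_0 maps an edge to its endpoints' difference, ∂[p,q] = q − p.
This gives a 3×3 integer matrix of rank 2; reducing to Smith normal form yields diagonal entries (1,1).

From H_k ≅ ker(∂_k) / im(∂_{k+1}) we obtain:

  H_0: rank C_0 − rank ∂_1 = 3 − 2 = 1, and the invariant factors of ∂_1 are all 1, so H_0 = Z.
  H_1: rank ker ∂_1 − rank ∂_2 = (3 − 2) − 0 = 1, and there is no ∂_2, so H_1 = Z.

As a check, the Euler characteristic is 3 − 3 = 0, which agrees with 1 − 1 = 0.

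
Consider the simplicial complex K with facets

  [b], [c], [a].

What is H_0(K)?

Fix the vertex order a < b < c and write every simplex with vertices in increasing order. Then dim K = 0 and the simplices of K are:

  0-simplices (3): a, b, c

so the chain groups are C_0 ≅ Z^3.

Computing H_k = (kernel of ∂_k) / (image of ∂_{k+1}):

  H_0: rank C_0 − rank ∂_1 = 3 − 0 = 3, and there is no ∂_1, so H_0 = Z^3.

(K is a triangulation of a set of 3 points.)

H_0 ≅ Z^3.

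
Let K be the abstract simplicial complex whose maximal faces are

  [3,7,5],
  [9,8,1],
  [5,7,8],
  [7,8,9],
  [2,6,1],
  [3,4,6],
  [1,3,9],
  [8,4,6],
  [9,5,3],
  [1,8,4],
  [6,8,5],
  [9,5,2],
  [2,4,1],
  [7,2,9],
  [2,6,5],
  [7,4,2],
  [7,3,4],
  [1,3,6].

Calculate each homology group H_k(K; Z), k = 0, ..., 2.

H_0 ≅ Z,  H_1 ≅ Z ⊕ Z_2,  H_2 = 0.

Take the total order 1 < 2 < 3 < 4 < 5 < 6 < 7 < 8 < 9 on the vertex set. Then K (dimension 2) consists of the simplices:

  0-simplices (9): [1], [2], [3], [4], [5], [6], [7], [8], [9]
  1-simplices (27): (27 of them)
  2-simplices (18): [1,2,4], [1,2,6], [1,3,6], [1,3,9], [1,4,8], [1,8,9], [2,4,7], [2,5,6], [2,5,9], [2,7,9], [3,4,6], [3,4,7], [3,5,7], [3,5,9], [4,6,8], [5,6,8], [5,7,8], [7,8,9]

so the chain groups are C_0 ≅ Z^9, C_1 ≅ Z^27, C_2 ≅ Z^18.

Boundary ∂_1: C_1 → C_0 maps an edge to its endpoints' difference, ∂[p,q] = q − p. For instance
  ∂[3,7] = [7] − [3].
The 9×27 boundary matrix has rank 8 and Smith normal form diag(1,1,1,1,1,1,1,1).

The boundary map ∂_2: C_2 → C_1 acts by ∂[p,q,r] = [q,r] − [p,r] + [p,q]. For instance
  ∂[3,5,7] = [5,7] − [3,7] + [3,5],
  ∂[3,4,7] = [4,7] − [3,7] + [3,4].
The 27×18 boundary matrix has rank 18 and Smith normal form diag(1,1,1,1,1,1,1,1,1,1,1,1,1,1,1,1,1,2).

Reading off H_k = ker ∂_k / im ∂_{k+1}:

  H_0: rank C_0 − rank ∂_1 = 9 − 8 = 1, and the invariant factors of ∂_1 are all 1, so H_0 = Z.
  H_1: rank ker ∂_1 − rank ∂_2 = (27 − 8) − 18 = 1, and ∂_2 has invariant factor 2 > 1, so H_1 = Z ⊕ Z_2.
  H_2: rank ker ∂_2 − rank ∂_3 = (18 − 18) − 0 = 0, and there is no ∂_3, so H_2 = 0.

As a check, the Euler characteristic is 9 − 27 + 18 = 0, which agrees with 1 − 1 + 0 = 0.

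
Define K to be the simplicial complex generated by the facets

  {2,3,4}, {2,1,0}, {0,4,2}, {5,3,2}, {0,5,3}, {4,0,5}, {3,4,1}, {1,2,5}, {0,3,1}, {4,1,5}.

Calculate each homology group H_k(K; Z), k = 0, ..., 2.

Take the total order 0 < 1 < 2 < 3 < 4 < 5 on the vertex set. Then K (dimension 2) consists of the simplices:

  0-simplices (6): [0], [1], [2], [3], [4], [5]
  1-simplices (15): [0,1], [0,2], [0,3], [0,4], [0,5], [1,2], [1,3], [1,4], [1,5], [2,3], [2,4], [2,5], [3,4], [3,5], [4,5]
  2-simplices (10): [0,1,2], [0,1,3], [0,2,4], [0,3,5], [0,4,5], [1,2,5], [1,3,4], [1,4,5], [2,3,4], [2,3,5]

Hence C_0 ≅ Z^6, C_1 ≅ Z^15, C_2 ≅ Z^10.

The boundary map ∂_1: C_1 → C_0 maps an edge to its endpoints' difference, ∂[p,q] = q − p. For instance
  ∂[2,3] = [3] − [2].
The 6×15 boundary matrix has rank 5 and Smith normal form diag(1,1,1,1,1).

∂_2: C_2 → C_1 maps a triangle to the signed sum of its edges. For instance
  ∂[0,3,5] = [3,5] − [0,5] + [0,3],
  ∂[1,4,5] = [4,5] − [1,5] + [1,4].
As a 15×10 matrix over Z this has rank 10, with invariant factors (1,1,1,1,1,1,1,1,1,2).

Computing H_k = (kernel of ∂_k) / (image of ∂_{k+1}):

  H_0: rank C_0 − rank ∂_1 = 6 − 5 = 1, and the invariant factors of ∂_1 are all 1, so H_0 = Z.
  H_1: rank ker ∂_1 − rank ∂_2 = (15 − 5) − 10 = 0, and ∂_2 has invariant factor 2 > 1, so H_1 = Z/2.
  H_2: rank ker ∂_2 − rank ∂_3 = (10 − 10) − 0 = 0, and there is no ∂_3, so H_2 = 0.

(K is a triangulation of the real projective plane RP^2.)

H_0 ≅ Z,  H_1 ≅ Z/2,  H_2 = 0.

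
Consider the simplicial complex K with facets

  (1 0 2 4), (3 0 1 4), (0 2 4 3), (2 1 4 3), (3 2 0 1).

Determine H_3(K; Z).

H_3 = Z.

K has 5 vertices, 10 edges, 10 triangles, 5 3-simplices.
rank ∂_3 = 4, rank ∂_4 = 0 ⇒ b_3 = 5 − 4 − 0 = 1. So H_3 ≅ Z.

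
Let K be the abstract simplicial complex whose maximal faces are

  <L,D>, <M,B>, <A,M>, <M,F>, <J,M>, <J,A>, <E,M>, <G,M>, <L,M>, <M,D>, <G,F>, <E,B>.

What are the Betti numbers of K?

b_0 = 1, b_1 = 4.

K has 9 vertices, 12 edges.
rank ∂_0 = 0, rank ∂_1 = 8 ⇒ b_0 = 9 − 0 − 8 = 1; all invariant factors of ∂_1 are 1 so no torsion. So H_0 ≅ Z.
rank ∂_1 = 8, rank ∂_2 = 0 ⇒ b_1 = 12 − 8 − 0 = 4. So H_1 ≅ Z^4.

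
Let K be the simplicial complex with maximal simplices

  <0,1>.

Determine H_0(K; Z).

H_0 = Z.

Fix the vertex order 0 < 1 and write every simplex with vertices in increasing order. Then dim K = 1 and the simplices of K are:

  0-simplices (2): [0], [1]
  1-simplices (1): [0,1]

Hence C_0 ≅ Z^2, C_1 ≅ Z^1.

Boundary ∂_1: C_1 → C_0 is given by ∂[p,q] = [q] − [p]. For instance
  ∂[0,1] = [1] − [0].
As a 2×1 matrix over Z this has rank 1, with invariant factors (1).

From H_k ≅ ker(∂_k) / im(∂_{k+1}) we obtain:

  H_0: rank C_0 − rank ∂_1 = 2 − 1 = 1, and the invariant factors of ∂_1 are all 1, so H_0 ≅ Z.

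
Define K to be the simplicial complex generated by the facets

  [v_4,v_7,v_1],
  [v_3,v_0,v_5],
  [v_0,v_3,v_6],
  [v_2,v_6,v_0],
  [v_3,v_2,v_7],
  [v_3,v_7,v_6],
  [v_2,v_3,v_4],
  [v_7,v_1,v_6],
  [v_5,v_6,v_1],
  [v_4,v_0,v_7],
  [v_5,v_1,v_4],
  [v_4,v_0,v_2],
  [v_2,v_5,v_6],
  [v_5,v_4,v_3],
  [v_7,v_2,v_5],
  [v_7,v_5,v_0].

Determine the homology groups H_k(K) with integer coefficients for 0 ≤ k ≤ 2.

We work with the vertex ordering v_0 < v_1 < v_2 < v_3 < v_4 < v_5 < v_6 < v_7. The simplices of K, each written with vertices in increasing order, are:

  0-simplices (8): [v_0], [v_1], [v_2], [v_3], [v_4], [v_5], [v_6], [v_7]
  1-simplices (24): (24 of them)
  2-simplices (16): (16 of them)

Hence C_0 ≅ Z^8, C_1 ≅ Z^24, C_2 ≅ Z^16.

The boundary map ∂_1: C_1 → C_0 sends each edge [p,q] (with p < q) to q − p. For instance
  ∂[v_3,v_4] = [v_4] − [v_3].
As a 8×24 matrix over Z this has rank 7, with invariant factors (1,1,1,1,1,1,1).

The boundary map ∂_2: C_2 → C_1 acts by ∂[p,q,r] = [q,r] − [p,r] + [p,q]. For instance
  ∂[v_0,v_2,v_6] = [v_2,v_6] − [v_0,v_6] + [v_0,v_2],
  ∂[v_1,v_6,v_7] = [v_6,v_7] − [v_1,v_7] + [v_1,v_6].
The 24×16 boundary matrix has rank 15 and Smith normal form diag(1,1,1,1,1,1,1,1,1,1,1,1,1,1,1).

Reading off H_k = ker ∂_k / im ∂_{k+1}:

  H_0: rank C_0 − rank ∂_1 = 8 − 7 = 1, and the invariant factors of ∂_1 are all 1, so H_0 = Z.
  H_1: rank ker ∂_1 − rank ∂_2 = (24 − 7) − 15 = 2, and the invariant factors of ∂_2 are all 1, so H_1 = Z^2.
  H_2: rank ker ∂_2 − rank ∂_3 = (16 − 15) − 0 = 1, and there is no ∂_3, so H_2 = Z.

H_0 ≅ Z,  H_1 ≅ Z^2,  H_2 ≅ Z.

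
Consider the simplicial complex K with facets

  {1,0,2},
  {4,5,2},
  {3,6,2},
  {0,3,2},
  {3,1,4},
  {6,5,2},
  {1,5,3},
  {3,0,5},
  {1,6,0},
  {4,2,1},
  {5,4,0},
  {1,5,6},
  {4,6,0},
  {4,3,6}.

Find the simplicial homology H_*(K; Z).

H_0 ≅ Z,  H_1 ≅ Z^2,  H_2 ≅ Z.

Take the total order 0 < 1 < 2 < 3 < 4 < 5 < 6 on the vertex set. Then K (dimension 2) consists of the simplices:

  0-simplices (7): [0], [1], [2], [3], [4], [5], [6]
  1-simplices (21): [0,1], [0,2], [0,3], [0,4], [0,5], [0,6], [1,2], [1,3], [1,4], [1,5], [1,6], [2,3], [2,4], [2,5], [2,6], [3,4], [3,5], [3,6], [4,5], [4,6], [5,6]
  2-simplices (14): [0,1,2], [0,1,6], [0,2,3], [0,3,5], [0,4,5], [0,4,6], [1,2,4], [1,3,4], [1,3,5], [1,5,6], [2,3,6], [2,4,5], [2,5,6], [3,4,6]

so the chain groups are C_0 ≅ Z^7, C_1 ≅ Z^21, C_2 ≅ Z^14.

∂_1: C_1 → C_0 sends each edge [p,q] (with p < q) to q − p. For instance
  ∂[2,6] = [6] − [2].
The resulting 7×21 matrix has rank 6, and its Smith normal form has invariant factors (1,1,1,1,1,1).

The boundary map ∂_2: C_2 → C_1 sends each 2-simplex [p,q,r] to [q,r] − [p,r] + [p,q]. For instance
  ∂[0,4,6] = [4,6] − [0,6] + [0,4],
  ∂[3,4,6] = [4,6] − [3,6] + [3,4].
This gives a 21×14 integer matrix of rank 13; reducing to Smith normal form yields diagonal entries (1,1,1,1,1,1,1,1,1,1,1,1,1).

From H_k ≅ ker(∂_k) / im(∂_{k+1}) we obtain:

  H_0: rank C_0 − rank ∂_1 = 7 − 6 = 1, and the invariant factors of ∂_1 are all 1, so H_0 ≅ Z.
  H_1: rank ker ∂_1 − rank ∂_2 = (21 − 6) − 13 = 2, and the invariant factors of ∂_2 are all 1, so H_1 ≅ Z^2.
  H_2: rank ker ∂_2 − rank ∂_3 = (14 − 13) − 0 = 1, and there is no ∂_3, so H_2 ≅ Z.

(K is a triangulation of the torus T^2.)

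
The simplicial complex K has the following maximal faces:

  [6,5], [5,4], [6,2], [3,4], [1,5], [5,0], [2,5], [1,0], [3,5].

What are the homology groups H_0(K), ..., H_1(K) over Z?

H_0 = Z,  H_1 = Z^3.

Order the vertices as 0 < 1 < 2 < 3 < 4 < 5 < 6. Listing each simplex with vertices in this order, K has dimension 1 with simplices:

  0-simplices (7): [0], [1], [2], [3], [4], [5], [6]
  1-simplices (9): [0,1], [0,5], [1,5], [2,5], [2,6], [3,4], [3,5], [4,5], [5,6]

giving chain groups C_0 ≅ Z^7, C_1 ≅ Z^9.

Boundary ∂_1: C_1 → C_0 is given by ∂[p,q] = [q] − [p]. For instance
  ∂[4,5] = [5] − [4].
As a 7×9 matrix over Z this has rank 6, with invariant factors (1,1,1,1,1,1).

From H_k ≅ ker(∂_k) / im(∂_{k+1}) we obtain:

  H_0: rank C_0 − rank ∂_1 = 7 − 6 = 1, and the invariant factors of ∂_1 are all 1, so H_0 ≅ Z.
  H_1: rank ker ∂_1 − rank ∂_2 = (9 − 6) − 0 = 3, and there is no ∂_2, so H_1 ≅ Z^3.

As a check, the Euler characteristic is 7 − 9 = -2, which agrees with 1 − 3 = -2.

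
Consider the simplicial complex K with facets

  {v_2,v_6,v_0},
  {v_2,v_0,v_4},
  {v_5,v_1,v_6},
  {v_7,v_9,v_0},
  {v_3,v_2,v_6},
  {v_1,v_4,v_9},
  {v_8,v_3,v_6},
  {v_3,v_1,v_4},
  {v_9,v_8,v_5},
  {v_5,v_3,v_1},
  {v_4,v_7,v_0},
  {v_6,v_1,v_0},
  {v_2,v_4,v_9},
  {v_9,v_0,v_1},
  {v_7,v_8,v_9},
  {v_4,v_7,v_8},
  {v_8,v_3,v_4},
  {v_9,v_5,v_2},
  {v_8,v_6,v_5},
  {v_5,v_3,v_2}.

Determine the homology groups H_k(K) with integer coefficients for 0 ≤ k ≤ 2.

H_0 = Z,  H_1 = Z ⊕ Z/2,  H_2 = 0.

We work with the vertex ordering v_0 < v_1 < v_2 < v_3 < v_4 < v_5 < v_6 < v_7 < v_8 < v_9. The simplices of K, each written with vertices in increasing order, are:

  0-simplices (10): [v_0], [v_1], [v_2], [v_3], [v_4], [v_5], [v_6], [v_7], [v_8], [v_9]
  1-simplices (30): (30 of them)
  2-simplices (20): (20 of them)

giving chain groups C_0 ≅ Z^10, C_1 ≅ Z^30, C_2 ≅ Z^20.

Boundary ∂_1: C_1 → C_0 is given by ∂[p,q] = [q] − [p]. For instance
  ∂[v_1,v_3] = [v_3] − [v_1].
The 10×30 boundary matrix has rank 9 and Smith normal form diag(1,1,1,1,1,1,1,1,1).

Boundary ∂_2: C_2 → C_1 acts by ∂[p,q,r] = [q,r] − [p,r] + [p,q]. For instance
  ∂[v_7,v_8,v_9] = [v_8,v_9] − [v_7,v_9] + [v_7,v_8],
  ∂[v_1,v_3,v_5] = [v_3,v_5] − [v_1,v_5] + [v_1,v_3].
The 30×20 boundary matrix has rank 20 and Smith normal form diag(1,1,1,1,1,1,1,1,1,1,1,1,1,1,1,1,1,1,1,2).

From H_k ≅ ker(∂_k) / im(∂_{k+1}) we obtain:

  H_0: rank C_0 − rank ∂_1 = 10 − 9 = 1, and the invariant factors of ∂_1 are all 1, so H_0 = Z.
  H_1: rank ker ∂_1 − rank ∂_2 = (30 − 9) − 20 = 1, and ∂_2 has invariant factor 2 > 1, so H_1 = Z ⊕ Z/2.
  H_2: rank ker ∂_2 − rank ∂_3 = (20 − 20) − 0 = 0, and there is no ∂_3, so H_2 = 0.

As a check, the Euler characteristic is 10 − 30 + 20 = 0, which agrees with 1 − 1 + 0 = 0.
(K is a triangulation of the Klein bottle.)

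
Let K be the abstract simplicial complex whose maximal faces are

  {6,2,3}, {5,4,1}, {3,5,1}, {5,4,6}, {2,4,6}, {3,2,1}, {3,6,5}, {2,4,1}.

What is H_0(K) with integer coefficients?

H_0 ≅ Z.

Fix the vertex order 1 < 2 < 3 < 4 < 5 < 6 and write every simplex with vertices in increasing order. Then dim K = 2 and the simplices of K are:

  0-simplices (6): [1], [2], [3], [4], [5], [6]
  1-simplices (12): [1,2], [1,3], [1,4], [1,5], [2,3], [2,4], [2,6], [3,5], [3,6], [4,5], [4,6], [5,6]
  2-simplices (8): [1,2,3], [1,2,4], [1,3,5], [1,4,5], [2,3,6], [2,4,6], [3,5,6], [4,5,6]

Hence C_0 ≅ Z^6, C_1 ≅ Z^12, C_2 ≅ Z^8.

∂_1: C_1 → C_0 sends each edge [p,q] (with p < q) to q − p.
The resulting 6×12 matrix has rank 5, and its Smith normal form has invariant factors (1,1,1,1,1).

The boundary map ∂_2: C_2 → C_1 sends each 2-simplex [p,q,r] to [q,r] − [p,r] + [p,q]. For instance
  ∂[1,2,3] = [2,3] − [1,3] + [1,2],
  ∂[3,5,6] = [5,6] − [3,6] + [3,5].
As a 12×8 matrix over Z this has rank 7, with invariant factors (1,1,1,1,1,1,1).

From H_k ≅ ker(∂_k) / im(∂_{k+1}) we obtain:

  H_0: rank C_0 − rank ∂_1 = 6 − 5 = 1, and the invariant factors of ∂_1 are all 1, so H_0 = Z.

(K is a triangulation of the 2-sphere S^2.)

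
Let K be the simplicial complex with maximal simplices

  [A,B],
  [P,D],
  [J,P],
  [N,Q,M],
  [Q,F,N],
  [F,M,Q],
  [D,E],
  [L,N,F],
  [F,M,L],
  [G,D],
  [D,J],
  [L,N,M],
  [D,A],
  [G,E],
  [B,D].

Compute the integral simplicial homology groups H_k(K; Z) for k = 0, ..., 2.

We work with the vertex ordering A < B < D < E < F < G < J < L < M < N < P < Q. The simplices of K, each written with vertices in increasing order, are:

  0-simplices (12): A, B, D, E, F, G, J, L, M, N, P, Q
  1-simplices (18): AB, AD, BD, DE, DG, DJ, DP, EG, FL, FM, FN, FQ, JP, LM, LN, MN, MQ, NQ
  2-simplices (6): FLM, FLN, FMQ, FNQ, LMN, MNQ

Hence C_0 ≅ Z^12, C_1 ≅ Z^18, C_2 ≅ Z^6.

∂_1: C_1 → C_0 maps an edge to its endpoints' difference, ∂[p,q] = q − p. For instance
  ∂JP = P − J.
This gives a 12×18 integer matrix of rank 10; reducing to Smith normal form yields diagonal entries (1,1,1,1,1,1,1,1,1,1).

Boundary ∂_2: C_2 → C_1 maps a triangle to the signed sum of its edges. For instance
  ∂FMQ = MQ − FQ + FM,
  ∂FNQ = NQ − FQ + FN.
The 18×6 boundary matrix has rank 5 and Smith normal form diag(1,1,1,1,1).

Reading off H_k = ker ∂_k / im ∂_{k+1}:

  H_0: rank C_0 − rank ∂_1 = 12 − 10 = 2, and the invariant factors of ∂_1 are all 1, so H_0 = Z^2.
  H_1: rank ker ∂_1 − rank ∂_2 = (18 − 10) − 5 = 3, and the invariant factors of ∂_2 are all 1, so H_1 = Z^3.
  H_2: rank ker ∂_2 − rank ∂_3 = (6 − 5) − 0 = 1, and there is no ∂_3, so H_2 = Z.

(K is a triangulation of the disjoint union of the 2-sphere S^2 and a wedge of 3 circles.)

H_0 ≅ Z^2,  H_1 ≅ Z^3,  H_2 ≅ Z.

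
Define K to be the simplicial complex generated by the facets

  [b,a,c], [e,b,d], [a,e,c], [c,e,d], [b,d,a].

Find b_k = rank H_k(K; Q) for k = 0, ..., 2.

b_0 = 1, b_1 = 1, b_2 = 0.

We work with the vertex ordering a < b < c < d < e. The simplices of K, each written with vertices in increasing order, are:

  0-simplices (5): a, b, c, d, e
  1-simplices (10): ab, ac, ad, ae, bc, bd, be, cd, ce, de
  2-simplices (5): abc, abd, ace, bde, cde

Hence C_0 ≅ Z^5, C_1 ≅ Z^10, C_2 ≅ Z^5.

The boundary map ∂_1: C_1 → C_0 maps an edge to its endpoints' difference, ∂[p,q] = q − p. For instance
  ∂cd = d − c.
The resulting 5×10 matrix has rank 4, and its Smith normal form has invariant factors (1,1,1,1).

The boundary map ∂_2: C_2 → C_1 acts by ∂[p,q,r] = [q,r] − [p,r] + [p,q]. For instance
  ∂ace = ce − ae + ac,
  ∂cde = de − ce + cd.
The 10×5 boundary matrix has rank 5 and Smith normal form diag(1,1,1,1,1).

Now H_k = ker ∂_k / im ∂_{k+1}, so:

  H_0: rank C_0 − rank ∂_1 = 5 − 4 = 1, and the invariant factors of ∂_1 are all 1, so H_0 = Z.
  H_1: rank ker ∂_1 − rank ∂_2 = (10 − 4) − 5 = 1, and the invariant factors of ∂_2 are all 1, so H_1 = Z.
  H_2: rank ker ∂_2 − rank ∂_3 = (5 − 5) − 0 = 0, and there is no ∂_3, so H_2 = 0.

As a check, the Euler characteristic is 5 − 10 + 5 = 0, which agrees with 1 − 1 + 0 = 0.
(K is a triangulation of the Möbius band.)

Hence the Betti numbers are b_0 = 1, b_1 = 1, b_2 = 0.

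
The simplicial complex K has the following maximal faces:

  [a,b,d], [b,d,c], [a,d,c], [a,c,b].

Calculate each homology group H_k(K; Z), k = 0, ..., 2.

Take the total order a < b < c < d on the vertex set. Then K (dimension 2) consists of the simplices:

  0-simplices (4): a, b, c, d
  1-simplices (6): ab, ac, ad, bc, bd, cd
  2-simplices (4): abc, abd, acd, bcd

Hence C_0 ≅ Z^4, C_1 ≅ Z^6, C_2 ≅ Z^4.

Boundary ∂_1: C_1 → C_0 sends each edge [p,q] (with p < q) to q − p. For instance
  ∂cd = d − c.
The resulting 4×6 matrix has rank 3, and its Smith normal form has invariant factors (1,1,1).

∂_2: C_2 → C_1 maps a triangle to the signed sum of its edges. For instance
  ∂acd = cd − ad + ac,
  ∂bcd = cd − bd + bc.
The 6×4 boundary matrix has rank 3 and Smith normal form diag(1,1,1).

Now H_k = ker ∂_k / im ∂_{k+1}, so:

  H_0: rank C_0 − rank ∂_1 = 4 − 3 = 1, and the invariant factors of ∂_1 are all 1, so H_0 ≅ Z.
  H_1: rank ker ∂_1 − rank ∂_2 = (6 − 3) − 3 = 0, and the invariant factors of ∂_2 are all 1, so H_1 ≅ 0.
  H_2: rank ker ∂_2 − rank ∂_3 = (4 − 3) − 0 = 1, and there is no ∂_3, so H_2 ≅ Z.

As a check, the Euler characteristic is 4 − 6 + 4 = 2, which agrees with 1 − 0 + 1 = 2.

H_0 ≅ Z,  H_1 = 0,  H_2 ≅ Z.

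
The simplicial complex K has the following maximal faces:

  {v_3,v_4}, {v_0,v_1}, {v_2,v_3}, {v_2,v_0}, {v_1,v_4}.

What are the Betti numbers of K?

b_0 = 1, b_1 = 1.

Take the total order v_0 < v_1 < v_2 < v_3 < v_4 on the vertex set. Then K (dimension 1) consists of the simplices:

  0-simplices (5): [v_0], [v_1], [v_2], [v_3], [v_4]
  1-simplices (5): [v_0,v_1], [v_0,v_2], [v_1,v_4], [v_2,v_3], [v_3,v_4]

Hence C_0 ≅ Z^5, C_1 ≅ Z^5.

Boundary ∂_1: C_1 → C_0 is given by ∂[p,q] = [q] − [p]. For instance
  ∂[v_3,v_4] = [v_4] − [v_3].
The resulting 5×5 matrix has rank 4, and its Smith normal form has invariant factors (1,1,1,1).

From H_k ≅ ker(∂_k) / im(∂_{k+1}) we obtain:

  H_0: rank C_0 − rank ∂_1 = 5 − 4 = 1, and the invariant factors of ∂_1 are all 1, so H_0 = Z.
  H_1: rank ker ∂_1 − rank ∂_2 = (5 − 4) − 0 = 1, and there is no ∂_2, so H_1 = Z.

As a check, the Euler characteristic is 5 − 5 = 0, which agrees with 1 − 1 = 0.

Hence the Betti numbers are b_0 = 1, b_1 = 1.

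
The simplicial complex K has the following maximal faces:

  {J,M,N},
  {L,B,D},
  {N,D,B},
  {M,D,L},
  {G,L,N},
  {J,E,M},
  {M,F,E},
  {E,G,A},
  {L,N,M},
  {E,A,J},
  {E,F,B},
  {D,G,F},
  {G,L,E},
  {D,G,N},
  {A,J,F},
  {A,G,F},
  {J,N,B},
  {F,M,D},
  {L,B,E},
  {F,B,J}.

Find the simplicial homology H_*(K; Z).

K has 10 vertices, 30 edges, 20 triangles.
rank ∂_0 = 0, rank ∂_1 = 9 ⇒ b_0 = 10 − 0 − 9 = 1; all invariant factors of ∂_1 are 1 so no torsion. So H_0 ≅ Z.
rank ∂_1 = 9, rank ∂_2 = 20 ⇒ b_1 = 30 − 9 − 20 = 1; ∂_2 has invariant factor(s) [2] giving torsion. So H_1 ≅ Z ⊕ Z/2.
rank ∂_2 = 20, rank ∂_3 = 0 ⇒ b_2 = 20 − 20 − 0 = 0. So H_2 ≅ 0.

H_0 = Z,  H_1 = Z ⊕ Z/2,  H_2 = 0.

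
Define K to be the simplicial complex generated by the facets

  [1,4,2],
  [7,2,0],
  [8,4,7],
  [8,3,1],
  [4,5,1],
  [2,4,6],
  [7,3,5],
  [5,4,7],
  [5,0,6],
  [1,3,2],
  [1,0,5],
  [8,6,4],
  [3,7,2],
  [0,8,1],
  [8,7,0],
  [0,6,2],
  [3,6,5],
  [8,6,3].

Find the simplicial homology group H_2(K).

H_2 ≅ Z.

We work with the vertex ordering 0 < 1 < 2 < 3 < 4 < 5 < 6 < 7 < 8. The simplices of K, each written with vertices in increasing order, are:

  0-simplices (9): [0], [1], [2], [3], [4], [5], [6], [7], [8]
  1-simplices (27): (27 of them)
  2-simplices (18): [0,1,5], [0,1,8], [0,2,6], [0,2,7], [0,5,6], [0,7,8], [1,2,3], [1,2,4], [1,3,8], [1,4,5], [2,3,7], [2,4,6], [3,5,6], [3,5,7], [3,6,8], [4,5,7], [4,6,8], [4,7,8]

so the chain groups are C_0 ≅ Z^9, C_1 ≅ Z^27, C_2 ≅ Z^18.

∂_1: C_1 → C_0 maps an edge to its endpoints' difference, ∂[p,q] = q − p. For instance
  ∂[4,5] = [5] − [4].
The 9×27 boundary matrix has rank 8 and Smith normal form diag(1,1,1,1,1,1,1,1).

Boundary ∂_2: C_2 → C_1 sends each 2-simplex [p,q,r] to [q,r] − [p,r] + [p,q]. For instance
  ∂[1,3,8] = [3,8] − [1,8] + [1,3],
  ∂[3,5,7] = [5,7] − [3,7] + [3,5].
As a 27×18 matrix over Z this has rank 17, with invariant factors (1,1,1,1,1,1,1,1,1,1,1,1,1,1,1,1,1).

From H_k ≅ ker(∂_k) / im(∂_{k+1}) we obtain:

  H_2: rank ker ∂_2 − rank ∂_3 = (18 − 17) − 0 = 1, and there is no ∂_3, so H_2 = Z.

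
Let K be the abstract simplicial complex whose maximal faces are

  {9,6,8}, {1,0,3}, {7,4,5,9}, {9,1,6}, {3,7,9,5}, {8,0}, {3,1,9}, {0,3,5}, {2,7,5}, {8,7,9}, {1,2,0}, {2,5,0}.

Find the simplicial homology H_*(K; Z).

Fix the vertex order 0 < 1 < 2 < 3 < 4 < 5 < 6 < 7 < 8 < 9 and write every simplex with vertices in increasing order. Then dim K = 3 and the simplices of K are:

  0-simplices (10): [0], [1], [2], [3], [4], [5], [6], [7], [8], [9]
  1-simplices (24): (24 of them)
  2-simplices (16): [0,1,2], [0,1,3], [0,2,5], [0,3,5], [1,3,9], [1,6,9], [2,5,7], [3,5,7], [3,5,9], [3,7,9], [4,5,7], [4,5,9], [4,7,9], [5,7,9], [6,8,9], [7,8,9]
  3-simplices (2): [3,5,7,9], [4,5,7,9]

Hence C_0 ≅ Z^10, C_1 ≅ Z^24, C_2 ≅ Z^16, C_3 ≅ Z^2.

The boundary map ∂_1: C_1 → C_0 sends each edge [p,q] (with p < q) to q − p. For instance
  ∂[8,9] = [9] − [8].
The resulting 10×24 matrix has rank 9, and its Smith normal form has invariant factors (1,1,1,1,1,1,1,1,1).

Boundary ∂_2: C_2 → C_1 maps a triangle to the signed sum of its edges. For instance
  ∂[2,5,7] = [5,7] − [2,7] + [2,5],
  ∂[4,7,9] = [7,9] − [4,9] + [4,7].
The 24×16 boundary matrix has rank 14 and Smith normal form diag(1,1,1,1,1,1,1,1,1,1,1,1,1,1).

Boundary ∂_3: C_3 → C_2 sends each 3-simplex σ to the alternating sum Σ_i (−1)^i (σ with its i-th vertex removed). For instance
  ∂[3,5,7,9] = [5,7,9] − [3,7,9] + [3,5,9] − [3,5,7],
  ∂[4,5,7,9] = [5,7,9] − [4,7,9] + [4,5,9] − [4,5,7].
The 16×2 boundary matrix has rank 2 and Smith normal form diag(1,1).

Reading off H_k = ker ∂_k / im ∂_{k+1}:

  H_0: rank C_0 − rank ∂_1 = 10 − 9 = 1, and the invariant factors of ∂_1 are all 1, so H_0 ≅ Z.
  H_1: rank ker ∂_1 − rank ∂_2 = (24 − 9) − 14 = 1, and the invariant factors of ∂_2 are all 1, so H_1 ≅ Z.
  H_2: rank ker ∂_2 − rank ∂_3 = (16 − 14) − 2 = 0, and the invariant factors of ∂_3 are all 1, so H_2 ≅ 0.
  H_3: rank ker ∂_3 − rank ∂_4 = (2 − 2) − 0 = 0, and there is no ∂_4, so H_3 ≅ 0.

As a check, the Euler characteristic is 10 − 24 + 16 − 2 = 0, which agrees with 1 − 1 + 0 − 0 = 0.

H_0 = Z,  H_1 = Z,  H_2 = 0,  H_3 = 0.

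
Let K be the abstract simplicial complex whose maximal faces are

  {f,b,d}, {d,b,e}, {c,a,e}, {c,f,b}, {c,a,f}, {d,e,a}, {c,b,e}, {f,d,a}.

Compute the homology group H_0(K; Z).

Order the vertices as a < b < c < d < e < f. Listing each simplex with vertices in this order, K has dimension 2 with simplices:

  0-simplices (6): a, b, c, d, e, f
  1-simplices (12): ac, ad, ae, af, bc, bd, be, bf, ce, cf, de, df
  2-simplices (8): ace, acf, ade, adf, bce, bcf, bde, bdf

Hence C_0 ≅ Z^6, C_1 ≅ Z^12, C_2 ≅ Z^8.

Boundary ∂_1: C_1 → C_0 is given by ∂[p,q] = [q] − [p]. For instance
  ∂ae = e − a.
As a 6×12 matrix over Z this has rank 5, with invariant factors (1,1,1,1,1).

Boundary ∂_2: C_2 → C_1 sends each 2-simplex [p,q,r] to [q,r] − [p,r] + [p,q]. For instance
  ∂bdf = df − bf + bd,
  ∂bcf = cf − bf + bc.
This gives a 12×8 integer matrix of rank 7; reducing to Smith normal form yields diagonal entries (1,1,1,1,1,1,1).

Computing H_k = (kernel of ∂_k) / (image of ∂_{k+1}):

  H_0: rank C_0 − rank ∂_1 = 6 − 5 = 1, and the invariant factors of ∂_1 are all 1, so H_0 = Z.

H_0 ≅ Z.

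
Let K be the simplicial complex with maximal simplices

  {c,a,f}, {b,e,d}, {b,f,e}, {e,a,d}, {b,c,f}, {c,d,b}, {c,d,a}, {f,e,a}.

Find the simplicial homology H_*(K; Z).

H_0 = Z,  H_1 = 0,  H_2 = Z.

Order the vertices as a < b < c < d < e < f. Listing each simplex with vertices in this order, K has dimension 2 with simplices:

  0-simplices (6): a, b, c, d, e, f
  1-simplices (12): ac, ad, ae, af, bc, bd, be, bf, cd, cf, de, ef
  2-simplices (8): acd, acf, ade, aef, bcd, bcf, bde, bef

Hence C_0 ≅ Z^6, C_1 ≅ Z^12, C_2 ≅ Z^8.

Boundary ∂_1: C_1 → C_0 maps an edge to its endpoints' difference, ∂[p,q] = q − p. For instance
  ∂bd = d − b.
As a 6×12 matrix over Z this has rank 5, with invariant factors (1,1,1,1,1).

∂_2: C_2 → C_1 sends each 2-simplex [p,q,r] to [q,r] − [p,r] + [p,q]. For instance
  ∂acf = cf − af + ac,
  ∂aef = ef − af + ae.
This gives a 12×8 integer matrix of rank 7; reducing to Smith normal form yields diagonal entries (1,1,1,1,1,1,1).

Computing H_k = (kernel of ∂_k) / (image of ∂_{k+1}):

  H_0: rank C_0 − rank ∂_1 = 6 − 5 = 1, and the invariant factors of ∂_1 are all 1, so H_0 ≅ Z.
  H_1: rank ker ∂_1 − rank ∂_2 = (12 − 5) − 7 = 0, and the invariant factors of ∂_2 are all 1, so H_1 ≅ 0.
  H_2: rank ker ∂_2 − rank ∂_3 = (8 − 7) − 0 = 1, and there is no ∂_3, so H_2 ≅ Z.

(K is a triangulation of the 2-sphere S^2.)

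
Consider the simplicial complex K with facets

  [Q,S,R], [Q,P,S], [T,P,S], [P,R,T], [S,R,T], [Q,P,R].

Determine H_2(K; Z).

H_2 = Z.

We work with the vertex ordering P < Q < R < S < T. The simplices of K, each written with vertices in increasing order, are:

  0-simplices (5): P, Q, R, S, T
  1-simplices (9): PQ, PR, PS, PT, QR, QS, RS, RT, ST
  2-simplices (6): PQR, PQS, PRT, PST, QRS, RST

so the chain groups are C_0 ≅ Z^5, C_1 ≅ Z^9, C_2 ≅ Z^6.

The boundary map ∂_1: C_1 → C_0 sends each edge [p,q] (with p < q) to q − p.
The 5×9 boundary matrix has rank 4 and Smith normal form diag(1,1,1,1).

∂_2: C_2 → C_1 acts by ∂[p,q,r] = [q,r] − [p,r] + [p,q]. For instance
  ∂PRT = RT − PT + PR,
  ∂PQR = QR − PR + PQ.
The 9×6 boundary matrix has rank 5 and Smith normal form diag(1,1,1,1,1).

Reading off H_k = ker ∂_k / im ∂_{k+1}:

  H_2: rank ker ∂_2 − rank ∂_3 = (6 − 5) − 0 = 1, and there is no ∂_3, so H_2 = Z.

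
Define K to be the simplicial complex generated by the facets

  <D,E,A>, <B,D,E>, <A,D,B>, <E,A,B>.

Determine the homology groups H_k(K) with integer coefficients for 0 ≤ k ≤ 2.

K has 4 vertices, 6 edges, 4 triangles.
rank ∂_0 = 0, rank ∂_1 = 3 ⇒ b_0 = 4 − 0 − 3 = 1; all invariant factors of ∂_1 are 1 so no torsion. So H_0 ≅ Z.
rank ∂_1 = 3, rank ∂_2 = 3 ⇒ b_1 = 6 − 3 − 3 = 0; all invariant factors of ∂_2 are 1 so no torsion. So H_1 ≅ 0.
rank ∂_2 = 3, rank ∂_3 = 0 ⇒ b_2 = 4 − 3 − 0 = 1. So H_2 ≅ Z.

H_0 ≅ Z,  H_1 = 0,  H_2 ≅ Z.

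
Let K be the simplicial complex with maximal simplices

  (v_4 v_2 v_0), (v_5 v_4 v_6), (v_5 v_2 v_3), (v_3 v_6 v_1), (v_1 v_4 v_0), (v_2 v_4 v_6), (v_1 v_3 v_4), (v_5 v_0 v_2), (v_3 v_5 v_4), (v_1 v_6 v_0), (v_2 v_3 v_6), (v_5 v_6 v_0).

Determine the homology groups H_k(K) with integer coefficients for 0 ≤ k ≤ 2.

K has 7 vertices, 18 edges, 12 triangles.
rank ∂_0 = 0, rank ∂_1 = 6 ⇒ b_0 = 7 − 0 − 6 = 1; all invariant factors of ∂_1 are 1 so no torsion. So H_0 = Z.
rank ∂_1 = 6, rank ∂_2 = 12 ⇒ b_1 = 18 − 6 − 12 = 0; ∂_2 has invariant factor(s) [2] giving torsion. So H_1 = Z/2Z.
rank ∂_2 = 12, rank ∂_3 = 0 ⇒ b_2 = 12 − 12 − 0 = 0. So H_2 = 0.

H_0 = Z,  H_1 = Z/2Z,  H_2 = 0.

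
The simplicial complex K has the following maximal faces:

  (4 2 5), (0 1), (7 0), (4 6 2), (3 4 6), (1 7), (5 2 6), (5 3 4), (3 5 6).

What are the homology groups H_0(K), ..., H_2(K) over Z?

Fix the vertex order 0 < 1 < 2 < 3 < 4 < 5 < 6 < 7 and write every simplex with vertices in increasing order. Then dim K = 2 and the simplices of K are:

  0-simplices (8): [0], [1], [2], [3], [4], [5], [6], [7]
  1-simplices (12): [0,1], [0,7], [1,7], [2,4], [2,5], [2,6], [3,4], [3,5], [3,6], [4,5], [4,6], [5,6]
  2-simplices (6): [2,4,5], [2,4,6], [2,5,6], [3,4,5], [3,4,6], [3,5,6]

so the chain groups are C_0 ≅ Z^8, C_1 ≅ Z^12, C_2 ≅ Z^6.

The boundary map ∂_1: C_1 → C_0 sends each edge [p,q] (with p < q) to q − p.
The resulting 8×12 matrix has rank 6, and its Smith normal form has invariant factors (1,1,1,1,1,1).

The boundary map ∂_2: C_2 → C_1 acts by ∂[p,q,r] = [q,r] − [p,r] + [p,q]. For instance
  ∂[2,4,6] = [4,6] − [2,6] + [2,4],
  ∂[3,4,6] = [4,6] − [3,6] + [3,4].
This gives a 12×6 integer matrix of rank 5; reducing to Smith normal form yields diagonal entries (1,1,1,1,1).

Computing H_k = (kernel of ∂_k) / (image of ∂_{k+1}):

  H_0: rank C_0 − rank ∂_1 = 8 − 6 = 2, and the invariant factors of ∂_1 are all 1, so H_0 ≅ Z^2.
  H_1: rank ker ∂_1 − rank ∂_2 = (12 − 6) − 5 = 1, and the invariant factors of ∂_2 are all 1, so H_1 ≅ Z.
  H_2: rank ker ∂_2 − rank ∂_3 = (6 − 5) − 0 = 1, and there is no ∂_3, so H_2 ≅ Z.

H_0 = Z^2,  H_1 = Z,  H_2 = Z.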